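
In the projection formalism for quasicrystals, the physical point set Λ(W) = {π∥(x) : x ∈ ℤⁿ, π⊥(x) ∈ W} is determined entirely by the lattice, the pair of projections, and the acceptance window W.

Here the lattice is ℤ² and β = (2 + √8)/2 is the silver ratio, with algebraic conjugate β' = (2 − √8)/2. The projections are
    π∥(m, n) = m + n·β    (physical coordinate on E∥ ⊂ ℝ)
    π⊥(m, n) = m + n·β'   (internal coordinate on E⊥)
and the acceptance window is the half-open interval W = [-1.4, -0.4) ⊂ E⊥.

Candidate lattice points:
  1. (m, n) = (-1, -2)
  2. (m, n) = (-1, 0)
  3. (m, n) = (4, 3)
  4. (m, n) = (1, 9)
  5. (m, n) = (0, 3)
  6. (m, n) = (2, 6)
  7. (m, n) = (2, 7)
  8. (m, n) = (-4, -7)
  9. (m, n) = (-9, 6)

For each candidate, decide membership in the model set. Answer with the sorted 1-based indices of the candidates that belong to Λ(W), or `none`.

Compute β' = (2−√8)/2 = -0.4142, so π⊥(m,n) = m -0.4142·n.
#1 (-1,-2): internal coord -1 + (-2)·β' = -0.1716; -0.1716 ∉ [-1.4, -0.4) → out
#2 (-1,0): internal coord -1 + (0)·β' = -1.0000; -1.0000 ∈ [-1.4, -0.4) → IN Λ
#3 (4,3): internal coord 4 + (3)·β' = +2.7574; +2.7574 ∉ [-1.4, -0.4) → out
#4 (1,9): internal coord 1 + (9)·β' = -2.7279; -2.7279 ∉ [-1.4, -0.4) → out
#5 (0,3): internal coord 0 + (3)·β' = -1.2426; -1.2426 ∈ [-1.4, -0.4) → IN Λ
#6 (2,6): internal coord 2 + (6)·β' = -0.4853; -0.4853 ∈ [-1.4, -0.4) → IN Λ
#7 (2,7): internal coord 2 + (7)·β' = -0.8995; -0.8995 ∈ [-1.4, -0.4) → IN Λ
#8 (-4,-7): internal coord -4 + (-7)·β' = -1.1005; -1.1005 ∈ [-1.4, -0.4) → IN Λ
#9 (-9,6): internal coord -9 + (6)·β' = -11.4853; -11.4853 ∉ [-1.4, -0.4) → out

2, 5, 6, 7, 8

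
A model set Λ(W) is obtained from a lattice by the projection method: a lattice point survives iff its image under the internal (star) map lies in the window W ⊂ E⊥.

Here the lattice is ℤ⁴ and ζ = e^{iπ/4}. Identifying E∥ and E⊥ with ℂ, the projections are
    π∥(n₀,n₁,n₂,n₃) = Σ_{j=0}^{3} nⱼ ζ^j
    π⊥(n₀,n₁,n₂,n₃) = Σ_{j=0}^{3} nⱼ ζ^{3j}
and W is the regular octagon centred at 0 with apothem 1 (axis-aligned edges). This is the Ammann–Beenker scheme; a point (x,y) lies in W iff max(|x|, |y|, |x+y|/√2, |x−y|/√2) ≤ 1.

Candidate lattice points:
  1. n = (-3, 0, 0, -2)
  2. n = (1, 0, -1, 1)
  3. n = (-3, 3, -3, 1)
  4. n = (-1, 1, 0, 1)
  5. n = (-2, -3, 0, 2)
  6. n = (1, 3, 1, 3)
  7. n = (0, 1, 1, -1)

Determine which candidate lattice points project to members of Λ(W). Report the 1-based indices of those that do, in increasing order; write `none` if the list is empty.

none

π⊥(n) = n₀ + n₁ζ³ + n₂ζ⁶ + n₃ζ⁹ where ζ = e^{iπ/4}.
#1 (-3, 0, 0, -2): internal (-4.4142, -1.4142); octagon support 4.4142 vs apothem 1 → ∉ W
#2 (1, 0, -1, 1): internal (1.7071, 1.7071); octagon support 2.4142 vs apothem 1 → ∉ W
#3 (-3, 3, -3, 1): internal (-4.4142, 5.8284); octagon support 7.2426 vs apothem 1 → ∉ W
#4 (-1, 1, 0, 1): internal (-1.0000, 1.4142); octagon support 1.7071 vs apothem 1 → ∉ W
#5 (-2, -3, 0, 2): internal (1.5355, -0.7071); octagon support 1.5858 vs apothem 1 → ∉ W
#6 (1, 3, 1, 3): internal (1.0000, 3.2426); octagon support 3.2426 vs apothem 1 → ∉ W
#7 (0, 1, 1, -1): internal (-1.4142, -1.0000); octagon support 1.7071 vs apothem 1 → ∉ W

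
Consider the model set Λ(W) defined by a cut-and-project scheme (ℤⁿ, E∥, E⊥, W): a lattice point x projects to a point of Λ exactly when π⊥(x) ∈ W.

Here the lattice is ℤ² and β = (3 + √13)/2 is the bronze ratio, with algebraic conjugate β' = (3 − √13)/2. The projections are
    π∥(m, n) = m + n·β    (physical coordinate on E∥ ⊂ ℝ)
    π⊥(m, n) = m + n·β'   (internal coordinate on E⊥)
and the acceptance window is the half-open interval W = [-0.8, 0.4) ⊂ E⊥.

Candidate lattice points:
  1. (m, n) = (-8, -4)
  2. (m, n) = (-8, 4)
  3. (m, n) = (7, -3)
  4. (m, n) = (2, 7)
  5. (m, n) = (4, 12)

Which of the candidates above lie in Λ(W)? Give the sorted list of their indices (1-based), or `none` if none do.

Compute β' = (3−√13)/2 = -0.3028, so π⊥(m,n) = m -0.3028·n.
#1 (-8,-4): internal coord -8 + (-4)·β' = -6.7889; -6.7889 ∉ [-0.8, 0.4) → out
#2 (-8,4): internal coord -8 + (4)·β' = -9.2111; -9.2111 ∉ [-0.8, 0.4) → out
#3 (7,-3): internal coord 7 + (-3)·β' = +7.9083; +7.9083 ∉ [-0.8, 0.4) → out
#4 (2,7): internal coord 2 + (7)·β' = -0.1194; -0.1194 ∈ [-0.8, 0.4) → IN Λ
#5 (4,12): internal coord 4 + (12)·β' = +0.3667; +0.3667 ∈ [-0.8, 0.4) → IN Λ

4, 5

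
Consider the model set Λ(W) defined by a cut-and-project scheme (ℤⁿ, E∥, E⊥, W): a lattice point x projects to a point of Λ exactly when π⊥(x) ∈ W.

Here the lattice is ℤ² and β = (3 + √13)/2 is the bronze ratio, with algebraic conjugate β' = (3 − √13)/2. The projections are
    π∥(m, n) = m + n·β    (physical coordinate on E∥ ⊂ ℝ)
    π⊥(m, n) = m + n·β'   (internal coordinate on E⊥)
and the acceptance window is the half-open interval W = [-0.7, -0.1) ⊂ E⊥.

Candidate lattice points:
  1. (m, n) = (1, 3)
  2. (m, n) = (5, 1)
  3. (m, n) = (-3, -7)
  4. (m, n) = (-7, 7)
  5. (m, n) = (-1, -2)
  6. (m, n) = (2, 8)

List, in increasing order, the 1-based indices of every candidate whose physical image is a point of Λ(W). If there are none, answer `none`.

β' = (3−√13)/2 ≈ -0.3028.
#1 (1,3): internal coord 1 + (3)·β' = +0.0917; +0.0917 ∉ [-0.7, -0.1) → out
#2 (5,1): internal coord 5 + (1)·β' = +4.6972; +4.6972 ∉ [-0.7, -0.1) → out
#3 (-3,-7): internal coord -3 + (-7)·β' = -0.8806; -0.8806 ∉ [-0.7, -0.1) → out
#4 (-7,7): internal coord -7 + (7)·β' = -9.1194; -9.1194 ∉ [-0.7, -0.1) → out
#5 (-1,-2): internal coord -1 + (-2)·β' = -0.3944; -0.3944 ∈ [-0.7, -0.1) → IN Λ
#6 (2,8): internal coord 2 + (8)·β' = -0.4222; -0.4222 ∈ [-0.7, -0.1) → IN Λ

5, 6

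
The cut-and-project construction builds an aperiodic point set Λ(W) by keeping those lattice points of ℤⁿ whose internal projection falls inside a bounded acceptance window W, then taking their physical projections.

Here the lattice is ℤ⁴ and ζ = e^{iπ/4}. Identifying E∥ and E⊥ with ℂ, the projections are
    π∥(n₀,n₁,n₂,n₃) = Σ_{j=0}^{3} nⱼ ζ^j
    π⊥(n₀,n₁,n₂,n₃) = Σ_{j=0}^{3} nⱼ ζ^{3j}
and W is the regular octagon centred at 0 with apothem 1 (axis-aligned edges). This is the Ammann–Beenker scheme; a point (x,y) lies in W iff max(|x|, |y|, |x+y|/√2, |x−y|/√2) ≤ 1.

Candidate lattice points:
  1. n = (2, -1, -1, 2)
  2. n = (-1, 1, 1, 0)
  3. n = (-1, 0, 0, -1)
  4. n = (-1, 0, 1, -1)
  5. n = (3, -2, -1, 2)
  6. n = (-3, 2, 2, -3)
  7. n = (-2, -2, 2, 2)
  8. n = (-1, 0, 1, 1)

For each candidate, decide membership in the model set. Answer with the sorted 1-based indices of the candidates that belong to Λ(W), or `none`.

8

π⊥(n) = n₀ + n₁ζ³ + n₂ζ⁶ + n₃ζ⁹ where ζ = e^{iπ/4}.
candidate 1: n = (2, -1, -1, 2) → π⊥ ≈ (+4.121320, +1.707107); max(|x|,|y|,|x±y|/√2) = 4.121320 > 1 ⇒ ∉ W
candidate 2: n = (-1, 1, 1, 0) → π⊥ ≈ (-1.707107, -0.292893); max(|x|,|y|,|x±y|/√2) = 1.707107 > 1 ⇒ ∉ W
candidate 3: n = (-1, 0, 0, -1) → π⊥ ≈ (-1.707107, -0.707107); max(|x|,|y|,|x±y|/√2) = 1.707107 > 1 ⇒ ∉ W
candidate 4: n = (-1, 0, 1, -1) → π⊥ ≈ (-1.707107, -1.707107); max(|x|,|y|,|x±y|/√2) = 2.414214 > 1 ⇒ ∉ W
candidate 5: n = (3, -2, -1, 2) → π⊥ ≈ (+5.828427, +1.000000); max(|x|,|y|,|x±y|/√2) = 5.828427 > 1 ⇒ ∉ W
candidate 6: n = (-3, 2, 2, -3) → π⊥ ≈ (-6.535534, -2.707107); max(|x|,|y|,|x±y|/√2) = 6.535534 > 1 ⇒ ∉ W
candidate 7: n = (-2, -2, 2, 2) → π⊥ ≈ (+0.828427, -2.000000); max(|x|,|y|,|x±y|/√2) = 2.000000 > 1 ⇒ ∉ W
candidate 8: n = (-1, 0, 1, 1) → π⊥ ≈ (-0.292893, -0.292893); max(|x|,|y|,|x±y|/√2) = 0.414214 ≤ 1 ⇒ ∈ W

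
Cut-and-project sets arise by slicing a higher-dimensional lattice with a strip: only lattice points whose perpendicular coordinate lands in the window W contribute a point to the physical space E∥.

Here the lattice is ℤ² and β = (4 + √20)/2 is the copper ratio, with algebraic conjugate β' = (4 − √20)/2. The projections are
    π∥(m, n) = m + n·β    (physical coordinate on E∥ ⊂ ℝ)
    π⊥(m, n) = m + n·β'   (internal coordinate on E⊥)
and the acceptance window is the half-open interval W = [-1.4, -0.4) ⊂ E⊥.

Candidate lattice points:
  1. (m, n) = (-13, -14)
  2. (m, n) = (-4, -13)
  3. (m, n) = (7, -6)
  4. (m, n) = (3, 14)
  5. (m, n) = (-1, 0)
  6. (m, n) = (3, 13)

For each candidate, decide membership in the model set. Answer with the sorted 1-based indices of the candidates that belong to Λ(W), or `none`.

2, 5

Numerically β ≈ 4.23607 and β' = −1/β ≈ -0.23607.
#1 (-13,-14): internal coord -13 + (-14)·β' = -9.69505; -9.69505 ∉ [-1.4, -0.4) → out
#2 (-4,-13): internal coord -4 + (-13)·β' = -0.93112; -0.93112 ∈ [-1.4, -0.4) → IN Λ
#3 (7,-6): internal coord 7 + (-6)·β' = +8.41641; +8.41641 ∉ [-1.4, -0.4) → out
#4 (3,14): internal coord 3 + (14)·β' = -0.30495; -0.30495 ∉ [-1.4, -0.4) → out
#5 (-1,0): internal coord -1 + (0)·β' = -1.00000; -1.00000 ∈ [-1.4, -0.4) → IN Λ
#6 (3,13): internal coord 3 + (13)·β' = -0.06888; -0.06888 ∉ [-1.4, -0.4) → out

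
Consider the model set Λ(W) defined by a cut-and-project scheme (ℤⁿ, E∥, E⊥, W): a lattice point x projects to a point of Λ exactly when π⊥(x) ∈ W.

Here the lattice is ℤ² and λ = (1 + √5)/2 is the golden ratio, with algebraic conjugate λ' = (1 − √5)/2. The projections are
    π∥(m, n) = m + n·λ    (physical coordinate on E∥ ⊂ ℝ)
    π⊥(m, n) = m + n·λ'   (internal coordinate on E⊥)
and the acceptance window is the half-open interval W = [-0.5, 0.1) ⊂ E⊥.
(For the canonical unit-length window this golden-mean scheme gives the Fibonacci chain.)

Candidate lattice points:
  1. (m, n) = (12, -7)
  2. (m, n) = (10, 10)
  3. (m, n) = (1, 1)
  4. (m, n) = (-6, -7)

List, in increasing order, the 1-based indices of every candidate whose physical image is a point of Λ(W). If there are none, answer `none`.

Compute λ' = (1−√5)/2 = -0.61803, so π⊥(m,n) = m -0.61803·n.
candidate 1: (m,n)=(12,-7) → π∥ = 12-7·λ ≈ 0.67376, π⊥ = 12-7·λ' ≈ 16.32624 ∉ [-0.5, 0.1) ⇒ out
candidate 2: (m,n)=(10,10) → π∥ = 10+10·λ ≈ 26.18034, π⊥ = 10+10·λ' ≈ 3.81966 ∉ [-0.5, 0.1) ⇒ out
candidate 3: (m,n)=(1,1) → π∥ = 1+1·λ ≈ 2.61803, π⊥ = 1+1·λ' ≈ 0.38197 ∉ [-0.5, 0.1) ⇒ out
candidate 4: (m,n)=(-6,-7) → π∥ = -6-7·λ ≈ -17.32624, π⊥ = -6-7·λ' ≈ -1.67376 ∉ [-0.5, 0.1) ⇒ out

none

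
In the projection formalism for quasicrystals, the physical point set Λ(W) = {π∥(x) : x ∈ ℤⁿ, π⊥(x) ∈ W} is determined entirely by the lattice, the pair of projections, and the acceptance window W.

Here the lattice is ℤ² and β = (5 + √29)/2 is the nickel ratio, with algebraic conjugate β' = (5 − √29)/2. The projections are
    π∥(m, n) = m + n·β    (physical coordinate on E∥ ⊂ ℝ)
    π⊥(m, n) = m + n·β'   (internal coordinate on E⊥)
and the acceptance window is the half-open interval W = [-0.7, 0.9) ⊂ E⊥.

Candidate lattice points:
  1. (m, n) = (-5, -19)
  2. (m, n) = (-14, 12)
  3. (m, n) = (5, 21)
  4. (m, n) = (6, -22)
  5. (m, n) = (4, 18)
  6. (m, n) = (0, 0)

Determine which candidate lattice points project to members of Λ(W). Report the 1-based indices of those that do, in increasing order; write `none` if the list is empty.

β' = (5−√29)/2 ≈ -0.192582.
[1] lift (-5,-19): star map gives -1.340934; window check -0.7 ≤ -1.340934 < 0.9 is false → out
[2] lift (-14,12): star map gives -16.310989; window check -0.7 ≤ -16.310989 < 0.9 is false → out
[3] lift (5,21): star map gives 0.955770; window check -0.7 ≤ 0.955770 < 0.9 is false → out
[4] lift (6,-22): star map gives 10.236813; window check -0.7 ≤ 10.236813 < 0.9 is false → out
[5] lift (4,18): star map gives 0.533517; window check -0.7 ≤ 0.533517 < 0.9 is true → IN Λ
[6] lift (0,0): star map gives 0.000000; window check -0.7 ≤ 0.000000 < 0.9 is true → IN Λ

5, 6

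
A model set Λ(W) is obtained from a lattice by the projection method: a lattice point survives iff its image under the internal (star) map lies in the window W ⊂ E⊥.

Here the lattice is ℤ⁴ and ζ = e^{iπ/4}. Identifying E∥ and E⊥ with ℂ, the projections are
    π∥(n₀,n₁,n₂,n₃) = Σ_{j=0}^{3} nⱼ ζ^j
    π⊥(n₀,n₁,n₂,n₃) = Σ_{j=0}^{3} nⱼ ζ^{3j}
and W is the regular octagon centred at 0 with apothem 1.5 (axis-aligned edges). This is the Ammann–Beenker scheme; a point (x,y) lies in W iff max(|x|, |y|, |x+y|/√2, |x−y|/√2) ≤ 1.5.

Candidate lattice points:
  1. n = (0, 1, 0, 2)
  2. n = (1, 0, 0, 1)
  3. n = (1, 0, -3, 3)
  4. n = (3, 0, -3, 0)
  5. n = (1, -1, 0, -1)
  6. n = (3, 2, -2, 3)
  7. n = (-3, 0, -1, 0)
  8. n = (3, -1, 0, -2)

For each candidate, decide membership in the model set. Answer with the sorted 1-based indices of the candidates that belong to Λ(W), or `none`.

none

π⊥(n) = n₀ + n₁ζ³ + n₂ζ⁶ + n₃ζ⁹ where ζ = e^{iπ/4}.
candidate 1: n = (0, 1, 0, 2) → π⊥ ≈ (+0.707107, +2.121320); max(|x|,|y|,|x±y|/√2) = 2.121320 > 1.5 ⇒ ∉ W
candidate 2: n = (1, 0, 0, 1) → π⊥ ≈ (+1.707107, +0.707107); max(|x|,|y|,|x±y|/√2) = 1.707107 > 1.5 ⇒ ∉ W
candidate 3: n = (1, 0, -3, 3) → π⊥ ≈ (+3.121320, +5.121320); max(|x|,|y|,|x±y|/√2) = 5.828427 > 1.5 ⇒ ∉ W
candidate 4: n = (3, 0, -3, 0) → π⊥ ≈ (+3.000000, +3.000000); max(|x|,|y|,|x±y|/√2) = 4.242641 > 1.5 ⇒ ∉ W
candidate 5: n = (1, -1, 0, -1) → π⊥ ≈ (+1.000000, -1.414214); max(|x|,|y|,|x±y|/√2) = 1.707107 > 1.5 ⇒ ∉ W
candidate 6: n = (3, 2, -2, 3) → π⊥ ≈ (+3.707107, +5.535534); max(|x|,|y|,|x±y|/√2) = 6.535534 > 1.5 ⇒ ∉ W
candidate 7: n = (-3, 0, -1, 0) → π⊥ ≈ (-3.000000, +1.000000); max(|x|,|y|,|x±y|/√2) = 3.000000 > 1.5 ⇒ ∉ W
candidate 8: n = (3, -1, 0, -2) → π⊥ ≈ (+2.292893, -2.121320); max(|x|,|y|,|x±y|/√2) = 3.121320 > 1.5 ⇒ ∉ W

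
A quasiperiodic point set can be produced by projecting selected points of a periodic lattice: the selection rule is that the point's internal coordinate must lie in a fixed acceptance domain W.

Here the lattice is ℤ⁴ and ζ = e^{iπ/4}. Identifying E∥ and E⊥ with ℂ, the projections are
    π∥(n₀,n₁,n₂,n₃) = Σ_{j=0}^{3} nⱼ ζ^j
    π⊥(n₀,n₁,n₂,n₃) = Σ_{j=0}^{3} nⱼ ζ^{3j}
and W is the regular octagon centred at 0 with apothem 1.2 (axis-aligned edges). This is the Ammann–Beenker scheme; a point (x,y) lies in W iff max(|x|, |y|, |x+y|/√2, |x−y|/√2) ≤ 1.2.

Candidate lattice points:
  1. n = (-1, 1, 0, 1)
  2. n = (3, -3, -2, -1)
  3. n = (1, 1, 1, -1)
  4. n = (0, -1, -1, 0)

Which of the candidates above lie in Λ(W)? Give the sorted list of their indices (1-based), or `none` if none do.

π⊥(n) = n₀ + n₁ζ³ + n₂ζ⁶ + n₃ζ⁹ where ζ = e^{iπ/4}.
#1 (-1, 1, 0, 1): internal (-1.000000, 1.414214); octagon support 1.707107 vs apothem 1.2 → ∉ W
#2 (3, -3, -2, -1): internal (4.414214, -0.828427); octagon support 4.414214 vs apothem 1.2 → ∉ W
#3 (1, 1, 1, -1): internal (-0.414214, -1.000000); octagon support 1.000000 vs apothem 1.2 → ∈ W
#4 (0, -1, -1, 0): internal (0.707107, 0.292893); octagon support 0.707107 vs apothem 1.2 → ∈ W

3, 4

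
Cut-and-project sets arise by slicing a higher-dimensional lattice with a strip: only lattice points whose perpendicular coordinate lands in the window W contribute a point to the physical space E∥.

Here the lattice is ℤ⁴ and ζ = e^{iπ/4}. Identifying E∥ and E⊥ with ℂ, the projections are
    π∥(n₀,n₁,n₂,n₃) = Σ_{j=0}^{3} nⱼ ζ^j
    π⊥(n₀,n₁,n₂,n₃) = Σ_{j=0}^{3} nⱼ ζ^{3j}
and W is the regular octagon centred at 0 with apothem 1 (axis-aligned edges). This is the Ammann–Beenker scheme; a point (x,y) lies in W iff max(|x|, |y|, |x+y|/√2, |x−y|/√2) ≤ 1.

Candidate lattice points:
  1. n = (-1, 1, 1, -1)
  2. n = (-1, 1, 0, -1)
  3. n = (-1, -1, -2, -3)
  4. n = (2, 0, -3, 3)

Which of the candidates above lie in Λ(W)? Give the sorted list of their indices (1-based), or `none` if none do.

none

Internal map: ζ^{3j} for j=0..3 gives (1,0), (−√2/2,√2/2), (0,−1), (√2/2,√2/2).
#1 (-1, 1, 1, -1): internal (-2.4142, -1.0000); octagon support 2.4142 vs apothem 1 → ∉ W
#2 (-1, 1, 0, -1): internal (-2.4142, 0.0000); octagon support 2.4142 vs apothem 1 → ∉ W
#3 (-1, -1, -2, -3): internal (-2.4142, -0.8284); octagon support 2.4142 vs apothem 1 → ∉ W
#4 (2, 0, -3, 3): internal (4.1213, 5.1213); octagon support 6.5355 vs apothem 1 → ∉ W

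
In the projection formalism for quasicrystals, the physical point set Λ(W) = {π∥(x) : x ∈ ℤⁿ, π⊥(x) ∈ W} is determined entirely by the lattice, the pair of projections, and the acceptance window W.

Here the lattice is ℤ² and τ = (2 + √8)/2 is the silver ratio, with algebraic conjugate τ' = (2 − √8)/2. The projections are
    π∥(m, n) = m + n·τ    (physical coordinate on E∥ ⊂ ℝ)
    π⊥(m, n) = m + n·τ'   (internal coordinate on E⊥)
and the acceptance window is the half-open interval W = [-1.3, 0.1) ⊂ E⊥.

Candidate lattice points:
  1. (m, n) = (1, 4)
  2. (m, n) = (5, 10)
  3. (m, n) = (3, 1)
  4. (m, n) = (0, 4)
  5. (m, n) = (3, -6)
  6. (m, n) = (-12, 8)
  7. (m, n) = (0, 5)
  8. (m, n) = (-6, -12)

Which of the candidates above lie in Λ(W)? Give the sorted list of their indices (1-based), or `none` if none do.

1, 8

τ' = (2−√8)/2 ≈ -0.414214.
candidate 1: (m,n)=(1,4) → π∥ = 1+4·τ ≈ 10.656854, π⊥ = 1+4·τ' ≈ -0.656854 ∈ [-1.3, 0.1) ⇒ IN Λ
candidate 2: (m,n)=(5,10) → π∥ = 5+10·τ ≈ 29.142136, π⊥ = 5+10·τ' ≈ 0.857864 ∉ [-1.3, 0.1) ⇒ out
candidate 3: (m,n)=(3,1) → π∥ = 3+1·τ ≈ 5.414214, π⊥ = 3+1·τ' ≈ 2.585786 ∉ [-1.3, 0.1) ⇒ out
candidate 4: (m,n)=(0,4) → π∥ = 0+4·τ ≈ 9.656854, π⊥ = 0+4·τ' ≈ -1.656854 ∉ [-1.3, 0.1) ⇒ out
candidate 5: (m,n)=(3,-6) → π∥ = 3-6·τ ≈ -11.485281, π⊥ = 3-6·τ' ≈ 5.485281 ∉ [-1.3, 0.1) ⇒ out
candidate 6: (m,n)=(-12,8) → π∥ = -12+8·τ ≈ 7.313708, π⊥ = -12+8·τ' ≈ -15.313708 ∉ [-1.3, 0.1) ⇒ out
candidate 7: (m,n)=(0,5) → π∥ = 0+5·τ ≈ 12.071068, π⊥ = 0+5·τ' ≈ -2.071068 ∉ [-1.3, 0.1) ⇒ out
candidate 8: (m,n)=(-6,-12) → π∥ = -6-12·τ ≈ -34.970563, π⊥ = -6-12·τ' ≈ -1.029437 ∈ [-1.3, 0.1) ⇒ IN Λ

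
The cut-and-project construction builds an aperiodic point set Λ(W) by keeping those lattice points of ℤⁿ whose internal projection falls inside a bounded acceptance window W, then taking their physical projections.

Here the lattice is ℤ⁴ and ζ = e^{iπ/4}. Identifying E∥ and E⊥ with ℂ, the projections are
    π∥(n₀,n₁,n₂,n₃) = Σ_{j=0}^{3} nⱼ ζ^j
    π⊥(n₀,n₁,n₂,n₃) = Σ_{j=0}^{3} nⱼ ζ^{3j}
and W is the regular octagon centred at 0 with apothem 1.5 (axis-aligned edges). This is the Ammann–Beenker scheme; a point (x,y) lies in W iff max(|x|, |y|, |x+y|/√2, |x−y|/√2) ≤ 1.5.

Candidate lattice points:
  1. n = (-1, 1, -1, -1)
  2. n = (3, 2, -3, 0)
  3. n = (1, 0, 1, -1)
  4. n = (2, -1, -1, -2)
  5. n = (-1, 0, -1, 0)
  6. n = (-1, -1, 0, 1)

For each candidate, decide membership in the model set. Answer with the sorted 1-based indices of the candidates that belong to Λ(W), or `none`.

π⊥(n) = n₀ + n₁ζ³ + n₂ζ⁶ + n₃ζ⁹ where ζ = e^{iπ/4}.
candidate 1: n = (-1, 1, -1, -1) → π⊥ ≈ (-2.41421, +1.00000); max(|x|,|y|,|x±y|/√2) = 2.41421 > 1.5 ⇒ ∉ W
candidate 2: n = (3, 2, -3, 0) → π⊥ ≈ (+1.58579, +4.41421); max(|x|,|y|,|x±y|/√2) = 4.41421 > 1.5 ⇒ ∉ W
candidate 3: n = (1, 0, 1, -1) → π⊥ ≈ (+0.29289, -1.70711); max(|x|,|y|,|x±y|/√2) = 1.70711 > 1.5 ⇒ ∉ W
candidate 4: n = (2, -1, -1, -2) → π⊥ ≈ (+1.29289, -1.12132); max(|x|,|y|,|x±y|/√2) = 1.70711 > 1.5 ⇒ ∉ W
candidate 5: n = (-1, 0, -1, 0) → π⊥ ≈ (-1.00000, +1.00000); max(|x|,|y|,|x±y|/√2) = 1.41421 ≤ 1.5 ⇒ ∈ W
candidate 6: n = (-1, -1, 0, 1) → π⊥ ≈ (+0.41421, +0.00000); max(|x|,|y|,|x±y|/√2) = 0.41421 ≤ 1.5 ⇒ ∈ W

5, 6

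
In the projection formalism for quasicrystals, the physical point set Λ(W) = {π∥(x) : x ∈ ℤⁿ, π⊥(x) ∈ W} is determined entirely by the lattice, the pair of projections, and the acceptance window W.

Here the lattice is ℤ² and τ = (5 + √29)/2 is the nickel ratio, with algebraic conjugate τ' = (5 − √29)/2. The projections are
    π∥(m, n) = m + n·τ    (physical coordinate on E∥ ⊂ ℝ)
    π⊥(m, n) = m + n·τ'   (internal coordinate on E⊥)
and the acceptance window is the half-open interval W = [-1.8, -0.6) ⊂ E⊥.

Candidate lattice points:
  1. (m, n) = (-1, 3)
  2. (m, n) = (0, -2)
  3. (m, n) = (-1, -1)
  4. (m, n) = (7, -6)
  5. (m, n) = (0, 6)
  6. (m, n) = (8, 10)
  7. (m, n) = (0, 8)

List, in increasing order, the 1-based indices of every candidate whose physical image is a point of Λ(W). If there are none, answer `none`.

τ' = (5−√29)/2 ≈ -0.192582.
candidate 1: (m,n)=(-1,3) → π∥ = -1+3·τ ≈ 14.577747, π⊥ = -1+3·τ' ≈ -1.577747 ∈ [-1.8, -0.6) ⇒ IN Λ
candidate 2: (m,n)=(0,-2) → π∥ = 0-2·τ ≈ -10.385165, π⊥ = 0-2·τ' ≈ 0.385165 ∉ [-1.8, -0.6) ⇒ out
candidate 3: (m,n)=(-1,-1) → π∥ = -1-1·τ ≈ -6.192582, π⊥ = -1-1·τ' ≈ -0.807418 ∈ [-1.8, -0.6) ⇒ IN Λ
candidate 4: (m,n)=(7,-6) → π∥ = 7-6·τ ≈ -24.155494, π⊥ = 7-6·τ' ≈ 8.155494 ∉ [-1.8, -0.6) ⇒ out
candidate 5: (m,n)=(0,6) → π∥ = 0+6·τ ≈ 31.155494, π⊥ = 0+6·τ' ≈ -1.155494 ∈ [-1.8, -0.6) ⇒ IN Λ
candidate 6: (m,n)=(8,10) → π∥ = 8+10·τ ≈ 59.925824, π⊥ = 8+10·τ' ≈ 6.074176 ∉ [-1.8, -0.6) ⇒ out
candidate 7: (m,n)=(0,8) → π∥ = 0+8·τ ≈ 41.540659, π⊥ = 0+8·τ' ≈ -1.540659 ∈ [-1.8, -0.6) ⇒ IN Λ

1, 3, 5, 7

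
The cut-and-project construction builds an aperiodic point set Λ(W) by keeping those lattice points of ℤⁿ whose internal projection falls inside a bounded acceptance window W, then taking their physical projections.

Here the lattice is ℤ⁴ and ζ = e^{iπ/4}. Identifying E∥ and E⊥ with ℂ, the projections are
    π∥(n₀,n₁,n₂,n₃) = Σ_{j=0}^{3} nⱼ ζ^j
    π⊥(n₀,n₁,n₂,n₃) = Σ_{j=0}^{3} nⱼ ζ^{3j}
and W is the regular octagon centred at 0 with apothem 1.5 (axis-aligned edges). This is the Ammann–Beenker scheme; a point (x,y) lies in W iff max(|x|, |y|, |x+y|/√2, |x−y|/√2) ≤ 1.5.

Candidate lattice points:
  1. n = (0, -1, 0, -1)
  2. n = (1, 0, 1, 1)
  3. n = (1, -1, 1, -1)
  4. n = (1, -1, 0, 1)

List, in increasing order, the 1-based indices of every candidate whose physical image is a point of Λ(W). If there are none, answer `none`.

1

Internal map: ζ^{3j} for j=0..3 gives (1,0), (−√2/2,√2/2), (0,−1), (√2/2,√2/2).
#1 (0, -1, 0, -1): internal (0.000000, -1.414214); octagon support 1.414214 vs apothem 1.5 → ∈ W
#2 (1, 0, 1, 1): internal (1.707107, -0.292893); octagon support 1.707107 vs apothem 1.5 → ∉ W
#3 (1, -1, 1, -1): internal (1.000000, -2.414214); octagon support 2.414214 vs apothem 1.5 → ∉ W
#4 (1, -1, 0, 1): internal (2.414214, 0.000000); octagon support 2.414214 vs apothem 1.5 → ∉ W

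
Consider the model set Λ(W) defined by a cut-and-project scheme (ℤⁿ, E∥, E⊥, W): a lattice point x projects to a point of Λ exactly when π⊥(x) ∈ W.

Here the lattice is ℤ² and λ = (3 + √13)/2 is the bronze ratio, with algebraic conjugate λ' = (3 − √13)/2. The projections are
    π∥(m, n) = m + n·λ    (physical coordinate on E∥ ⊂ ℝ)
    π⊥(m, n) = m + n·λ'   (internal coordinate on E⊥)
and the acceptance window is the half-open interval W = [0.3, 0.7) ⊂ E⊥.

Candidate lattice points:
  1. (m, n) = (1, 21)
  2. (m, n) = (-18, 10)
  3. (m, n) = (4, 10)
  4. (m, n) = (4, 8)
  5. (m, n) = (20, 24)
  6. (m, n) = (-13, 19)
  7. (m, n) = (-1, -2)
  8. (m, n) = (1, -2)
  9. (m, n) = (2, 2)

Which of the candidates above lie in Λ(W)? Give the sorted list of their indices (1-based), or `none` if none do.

λ' = (3−√13)/2 ≈ -0.302776.
[1] lift (1,21): star map gives -5.358288; window check 0.3 ≤ -5.358288 < 0.7 is false → out
[2] lift (-18,10): star map gives -21.027756; window check 0.3 ≤ -21.027756 < 0.7 is false → out
[3] lift (4,10): star map gives 0.972244; window check 0.3 ≤ 0.972244 < 0.7 is false → out
[4] lift (4,8): star map gives 1.577795; window check 0.3 ≤ 1.577795 < 0.7 is false → out
[5] lift (20,24): star map gives 12.733385; window check 0.3 ≤ 12.733385 < 0.7 is false → out
[6] lift (-13,19): star map gives -18.752737; window check 0.3 ≤ -18.752737 < 0.7 is false → out
[7] lift (-1,-2): star map gives -0.394449; window check 0.3 ≤ -0.394449 < 0.7 is false → out
[8] lift (1,-2): star map gives 1.605551; window check 0.3 ≤ 1.605551 < 0.7 is false → out
[9] lift (2,2): star map gives 1.394449; window check 0.3 ≤ 1.394449 < 0.7 is false → out

none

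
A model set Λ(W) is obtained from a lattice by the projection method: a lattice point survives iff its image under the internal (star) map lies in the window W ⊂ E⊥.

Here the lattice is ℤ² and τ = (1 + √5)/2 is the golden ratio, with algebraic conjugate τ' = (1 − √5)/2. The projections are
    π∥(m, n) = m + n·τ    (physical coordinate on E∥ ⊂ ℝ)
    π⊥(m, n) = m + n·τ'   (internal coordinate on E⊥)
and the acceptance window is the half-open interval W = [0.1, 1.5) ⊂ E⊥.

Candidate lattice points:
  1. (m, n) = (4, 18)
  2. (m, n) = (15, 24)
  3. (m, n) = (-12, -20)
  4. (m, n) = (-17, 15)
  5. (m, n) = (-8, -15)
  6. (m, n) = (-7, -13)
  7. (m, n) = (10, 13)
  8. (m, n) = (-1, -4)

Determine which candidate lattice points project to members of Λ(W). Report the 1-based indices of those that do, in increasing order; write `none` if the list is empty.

2, 3, 5, 6, 8

Numerically τ ≈ 1.618034 and τ' = −1/τ ≈ -0.618034.
#1 (4,18): internal coord 4 + (18)·τ' = -7.124612; -7.124612 ∉ [0.1, 1.5) → out
#2 (15,24): internal coord 15 + (24)·τ' = +0.167184; +0.167184 ∈ [0.1, 1.5) → IN Λ
#3 (-12,-20): internal coord -12 + (-20)·τ' = +0.360680; +0.360680 ∈ [0.1, 1.5) → IN Λ
#4 (-17,15): internal coord -17 + (15)·τ' = -26.270510; -26.270510 ∉ [0.1, 1.5) → out
#5 (-8,-15): internal coord -8 + (-15)·τ' = +1.270510; +1.270510 ∈ [0.1, 1.5) → IN Λ
#6 (-7,-13): internal coord -7 + (-13)·τ' = +1.034442; +1.034442 ∈ [0.1, 1.5) → IN Λ
#7 (10,13): internal coord 10 + (13)·τ' = +1.965558; +1.965558 ∉ [0.1, 1.5) → out
#8 (-1,-4): internal coord -1 + (-4)·τ' = +1.472136; +1.472136 ∈ [0.1, 1.5) → IN Λ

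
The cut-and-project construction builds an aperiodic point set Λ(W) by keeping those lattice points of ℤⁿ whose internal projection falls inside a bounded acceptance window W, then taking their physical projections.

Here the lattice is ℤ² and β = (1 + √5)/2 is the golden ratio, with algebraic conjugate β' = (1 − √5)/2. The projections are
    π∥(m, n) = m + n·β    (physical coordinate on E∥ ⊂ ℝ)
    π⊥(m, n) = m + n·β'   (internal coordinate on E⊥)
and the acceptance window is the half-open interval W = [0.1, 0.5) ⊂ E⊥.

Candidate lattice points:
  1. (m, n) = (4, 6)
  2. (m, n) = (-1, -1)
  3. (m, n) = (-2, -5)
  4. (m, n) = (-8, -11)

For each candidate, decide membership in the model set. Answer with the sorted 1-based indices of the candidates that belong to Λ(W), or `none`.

1

Numerically β ≈ 1.6180 and β' = −1/β ≈ -0.6180.
candidate 1: (m,n)=(4,6) → π∥ = 4+6·β ≈ 13.7082, π⊥ = 4+6·β' ≈ 0.2918 ∈ [0.1, 0.5) ⇒ IN Λ
candidate 2: (m,n)=(-1,-1) → π∥ = -1-1·β ≈ -2.6180, π⊥ = -1-1·β' ≈ -0.3820 ∉ [0.1, 0.5) ⇒ out
candidate 3: (m,n)=(-2,-5) → π∥ = -2-5·β ≈ -10.0902, π⊥ = -2-5·β' ≈ 1.0902 ∉ [0.1, 0.5) ⇒ out
candidate 4: (m,n)=(-8,-11) → π∥ = -8-11·β ≈ -25.7984, π⊥ = -8-11·β' ≈ -1.2016 ∉ [0.1, 0.5) ⇒ out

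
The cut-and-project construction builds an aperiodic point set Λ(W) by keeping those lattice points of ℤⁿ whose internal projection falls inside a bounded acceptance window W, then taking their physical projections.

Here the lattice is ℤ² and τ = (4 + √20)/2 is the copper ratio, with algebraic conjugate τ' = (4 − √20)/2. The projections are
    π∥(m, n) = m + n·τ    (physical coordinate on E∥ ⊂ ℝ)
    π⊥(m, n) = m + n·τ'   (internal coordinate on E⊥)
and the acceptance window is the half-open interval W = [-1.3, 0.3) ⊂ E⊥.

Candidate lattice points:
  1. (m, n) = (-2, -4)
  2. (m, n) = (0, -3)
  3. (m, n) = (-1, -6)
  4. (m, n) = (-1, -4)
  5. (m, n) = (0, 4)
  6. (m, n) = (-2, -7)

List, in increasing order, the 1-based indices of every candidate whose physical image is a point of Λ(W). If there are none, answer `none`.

1, 4, 5, 6

Numerically τ ≈ 4.23607 and τ' = −1/τ ≈ -0.23607.
candidate 1: (m,n)=(-2,-4) → π∥ = -2-4·τ ≈ -18.94427, π⊥ = -2-4·τ' ≈ -1.05573 ∈ [-1.3, 0.3) ⇒ IN Λ
candidate 2: (m,n)=(0,-3) → π∥ = 0-3·τ ≈ -12.70820, π⊥ = 0-3·τ' ≈ 0.70820 ∉ [-1.3, 0.3) ⇒ out
candidate 3: (m,n)=(-1,-6) → π∥ = -1-6·τ ≈ -26.41641, π⊥ = -1-6·τ' ≈ 0.41641 ∉ [-1.3, 0.3) ⇒ out
candidate 4: (m,n)=(-1,-4) → π∥ = -1-4·τ ≈ -17.94427, π⊥ = -1-4·τ' ≈ -0.05573 ∈ [-1.3, 0.3) ⇒ IN Λ
candidate 5: (m,n)=(0,4) → π∥ = 0+4·τ ≈ 16.94427, π⊥ = 0+4·τ' ≈ -0.94427 ∈ [-1.3, 0.3) ⇒ IN Λ
candidate 6: (m,n)=(-2,-7) → π∥ = -2-7·τ ≈ -31.65248, π⊥ = -2-7·τ' ≈ -0.34752 ∈ [-1.3, 0.3) ⇒ IN Λ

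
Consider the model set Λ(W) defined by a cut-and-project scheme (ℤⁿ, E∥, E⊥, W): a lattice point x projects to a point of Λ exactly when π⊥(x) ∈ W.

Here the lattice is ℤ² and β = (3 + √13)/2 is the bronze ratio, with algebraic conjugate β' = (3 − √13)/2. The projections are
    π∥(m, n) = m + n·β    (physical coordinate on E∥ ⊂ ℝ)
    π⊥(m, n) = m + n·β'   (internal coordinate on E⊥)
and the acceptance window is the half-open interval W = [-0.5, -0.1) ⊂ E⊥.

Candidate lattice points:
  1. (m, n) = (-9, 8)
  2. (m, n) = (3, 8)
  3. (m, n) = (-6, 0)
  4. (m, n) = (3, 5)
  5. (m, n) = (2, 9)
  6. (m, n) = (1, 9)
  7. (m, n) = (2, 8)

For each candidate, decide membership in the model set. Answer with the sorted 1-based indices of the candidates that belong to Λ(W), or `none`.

7

Compute β' = (3−√13)/2 = -0.3028, so π⊥(m,n) = m -0.3028·n.
[1] lift (-9,8): star map gives -11.4222; window check -0.5 ≤ -11.4222 < -0.1 is false → out
[2] lift (3,8): star map gives 0.5778; window check -0.5 ≤ 0.5778 < -0.1 is false → out
[3] lift (-6,0): star map gives -6.0000; window check -0.5 ≤ -6.0000 < -0.1 is false → out
[4] lift (3,5): star map gives 1.4861; window check -0.5 ≤ 1.4861 < -0.1 is false → out
[5] lift (2,9): star map gives -0.7250; window check -0.5 ≤ -0.7250 < -0.1 is false → out
[6] lift (1,9): star map gives -1.7250; window check -0.5 ≤ -1.7250 < -0.1 is false → out
[7] lift (2,8): star map gives -0.4222; window check -0.5 ≤ -0.4222 < -0.1 is true → IN Λ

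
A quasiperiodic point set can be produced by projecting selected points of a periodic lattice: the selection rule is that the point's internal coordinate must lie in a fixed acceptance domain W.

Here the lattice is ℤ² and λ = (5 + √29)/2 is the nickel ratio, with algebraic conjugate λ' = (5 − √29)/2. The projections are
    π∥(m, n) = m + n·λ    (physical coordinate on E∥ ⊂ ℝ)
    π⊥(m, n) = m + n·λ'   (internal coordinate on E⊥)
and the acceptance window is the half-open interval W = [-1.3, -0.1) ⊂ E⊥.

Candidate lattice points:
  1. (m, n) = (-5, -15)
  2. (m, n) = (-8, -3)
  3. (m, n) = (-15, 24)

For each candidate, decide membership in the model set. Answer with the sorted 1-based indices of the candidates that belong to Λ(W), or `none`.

Numerically λ ≈ 5.192582 and λ' = −1/λ ≈ -0.192582.
[1] lift (-5,-15): star map gives -2.111264; window check -1.3 ≤ -2.111264 < -0.1 is false → out
[2] lift (-8,-3): star map gives -7.422253; window check -1.3 ≤ -7.422253 < -0.1 is false → out
[3] lift (-15,24): star map gives -19.621978; window check -1.3 ≤ -19.621978 < -0.1 is false → out

none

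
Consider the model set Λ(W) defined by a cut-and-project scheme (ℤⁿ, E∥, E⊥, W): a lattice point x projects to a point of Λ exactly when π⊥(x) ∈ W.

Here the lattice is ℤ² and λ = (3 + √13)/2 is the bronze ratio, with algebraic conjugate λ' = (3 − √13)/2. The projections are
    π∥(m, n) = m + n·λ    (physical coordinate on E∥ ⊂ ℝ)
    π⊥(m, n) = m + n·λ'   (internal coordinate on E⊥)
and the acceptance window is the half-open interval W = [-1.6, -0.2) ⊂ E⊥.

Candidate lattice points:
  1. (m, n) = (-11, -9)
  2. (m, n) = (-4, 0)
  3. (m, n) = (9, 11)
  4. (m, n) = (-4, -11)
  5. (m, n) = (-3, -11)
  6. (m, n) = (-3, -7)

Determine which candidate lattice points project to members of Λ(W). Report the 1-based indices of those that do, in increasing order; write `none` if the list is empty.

Compute λ' = (3−√13)/2 = -0.302776, so π⊥(m,n) = m -0.302776·n.
#1 (-11,-9): internal coord -11 + (-9)·λ' = -8.275019; -8.275019 ∉ [-1.6, -0.2) → out
#2 (-4,0): internal coord -4 + (0)·λ' = -4.000000; -4.000000 ∉ [-1.6, -0.2) → out
#3 (9,11): internal coord 9 + (11)·λ' = +5.669468; +5.669468 ∉ [-1.6, -0.2) → out
#4 (-4,-11): internal coord -4 + (-11)·λ' = -0.669468; -0.669468 ∈ [-1.6, -0.2) → IN Λ
#5 (-3,-11): internal coord -3 + (-11)·λ' = +0.330532; +0.330532 ∉ [-1.6, -0.2) → out
#6 (-3,-7): internal coord -3 + (-7)·λ' = -0.880571; -0.880571 ∈ [-1.6, -0.2) → IN Λ

4, 6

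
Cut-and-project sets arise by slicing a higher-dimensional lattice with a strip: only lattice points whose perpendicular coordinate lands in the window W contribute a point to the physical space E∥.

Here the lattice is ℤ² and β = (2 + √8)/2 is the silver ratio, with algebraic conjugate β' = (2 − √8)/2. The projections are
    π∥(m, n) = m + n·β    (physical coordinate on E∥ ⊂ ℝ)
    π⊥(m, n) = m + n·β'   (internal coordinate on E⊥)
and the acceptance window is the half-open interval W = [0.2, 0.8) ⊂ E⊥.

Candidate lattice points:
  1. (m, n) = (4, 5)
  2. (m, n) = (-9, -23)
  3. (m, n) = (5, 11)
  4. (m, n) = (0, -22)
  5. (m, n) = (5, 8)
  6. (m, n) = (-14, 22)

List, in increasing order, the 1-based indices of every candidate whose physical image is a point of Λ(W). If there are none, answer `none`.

2, 3

β' = (2−√8)/2 ≈ -0.41421.
[1] lift (4,5): star map gives 1.92893; window check 0.2 ≤ 1.92893 < 0.8 is false → out
[2] lift (-9,-23): star map gives 0.52691; window check 0.2 ≤ 0.52691 < 0.8 is true → IN Λ
[3] lift (5,11): star map gives 0.44365; window check 0.2 ≤ 0.44365 < 0.8 is true → IN Λ
[4] lift (0,-22): star map gives 9.11270; window check 0.2 ≤ 9.11270 < 0.8 is false → out
[5] lift (5,8): star map gives 1.68629; window check 0.2 ≤ 1.68629 < 0.8 is false → out
[6] lift (-14,22): star map gives -23.11270; window check 0.2 ≤ -23.11270 < 0.8 is false → out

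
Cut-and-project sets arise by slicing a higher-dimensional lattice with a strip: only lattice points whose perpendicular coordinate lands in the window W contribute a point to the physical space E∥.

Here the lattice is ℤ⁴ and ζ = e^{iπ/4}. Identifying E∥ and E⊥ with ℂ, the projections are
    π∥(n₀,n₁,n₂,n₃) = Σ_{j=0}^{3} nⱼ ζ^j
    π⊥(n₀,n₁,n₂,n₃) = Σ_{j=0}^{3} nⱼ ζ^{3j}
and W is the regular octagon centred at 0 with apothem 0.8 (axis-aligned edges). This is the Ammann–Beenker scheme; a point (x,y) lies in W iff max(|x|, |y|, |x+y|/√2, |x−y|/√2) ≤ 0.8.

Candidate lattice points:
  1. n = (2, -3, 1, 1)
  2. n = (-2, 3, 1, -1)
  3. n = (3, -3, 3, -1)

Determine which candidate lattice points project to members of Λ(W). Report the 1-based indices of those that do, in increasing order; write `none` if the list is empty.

π⊥(n) = n₀ + n₁ζ³ + n₂ζ⁶ + n₃ζ⁹ where ζ = e^{iπ/4}.
candidate 1: n = (2, -3, 1, 1) → π⊥ ≈ (+4.82843, -2.41421); max(|x|,|y|,|x±y|/√2) = 5.12132 > 0.8 ⇒ ∉ W
candidate 2: n = (-2, 3, 1, -1) → π⊥ ≈ (-4.82843, +0.41421); max(|x|,|y|,|x±y|/√2) = 4.82843 > 0.8 ⇒ ∉ W
candidate 3: n = (3, -3, 3, -1) → π⊥ ≈ (+4.41421, -5.82843); max(|x|,|y|,|x±y|/√2) = 7.24264 > 0.8 ⇒ ∉ W

none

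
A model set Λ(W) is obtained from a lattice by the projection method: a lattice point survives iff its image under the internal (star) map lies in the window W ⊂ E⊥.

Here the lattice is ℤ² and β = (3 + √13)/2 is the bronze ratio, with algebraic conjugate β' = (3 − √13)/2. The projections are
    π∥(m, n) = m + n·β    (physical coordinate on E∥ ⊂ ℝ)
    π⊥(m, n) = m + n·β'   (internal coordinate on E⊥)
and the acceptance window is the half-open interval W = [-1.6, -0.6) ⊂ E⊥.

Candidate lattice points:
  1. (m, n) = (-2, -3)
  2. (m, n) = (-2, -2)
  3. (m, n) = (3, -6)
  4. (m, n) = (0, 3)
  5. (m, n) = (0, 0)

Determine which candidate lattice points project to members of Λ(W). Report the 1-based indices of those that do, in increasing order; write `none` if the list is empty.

1, 2, 4

Numerically β ≈ 3.3028 and β' = −1/β ≈ -0.3028.
candidate 1: (m,n)=(-2,-3) → π∥ = -2-3·β ≈ -11.9083, π⊥ = -2-3·β' ≈ -1.0917 ∈ [-1.6, -0.6) ⇒ IN Λ
candidate 2: (m,n)=(-2,-2) → π∥ = -2-2·β ≈ -8.6056, π⊥ = -2-2·β' ≈ -1.3944 ∈ [-1.6, -0.6) ⇒ IN Λ
candidate 3: (m,n)=(3,-6) → π∥ = 3-6·β ≈ -16.8167, π⊥ = 3-6·β' ≈ 4.8167 ∉ [-1.6, -0.6) ⇒ out
candidate 4: (m,n)=(0,3) → π∥ = 0+3·β ≈ 9.9083, π⊥ = 0+3·β' ≈ -0.9083 ∈ [-1.6, -0.6) ⇒ IN Λ
candidate 5: (m,n)=(0,0) → π∥ = 0+0·β ≈ 0.0000, π⊥ = 0+0·β' ≈ 0.0000 ∉ [-1.6, -0.6) ⇒ out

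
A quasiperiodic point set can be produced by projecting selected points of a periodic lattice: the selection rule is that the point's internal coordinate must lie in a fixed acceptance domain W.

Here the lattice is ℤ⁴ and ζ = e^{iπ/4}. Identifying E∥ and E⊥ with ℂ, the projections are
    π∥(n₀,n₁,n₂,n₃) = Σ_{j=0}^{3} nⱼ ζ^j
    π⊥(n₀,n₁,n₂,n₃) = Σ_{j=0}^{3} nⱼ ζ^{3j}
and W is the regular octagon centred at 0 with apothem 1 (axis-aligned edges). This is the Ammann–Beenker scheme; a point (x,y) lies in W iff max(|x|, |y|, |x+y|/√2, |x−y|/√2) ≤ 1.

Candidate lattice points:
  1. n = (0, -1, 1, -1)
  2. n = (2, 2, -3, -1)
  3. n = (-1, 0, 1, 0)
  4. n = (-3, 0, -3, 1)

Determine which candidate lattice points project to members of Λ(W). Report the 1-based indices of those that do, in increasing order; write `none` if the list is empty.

π⊥(n) = n₀ + n₁ζ³ + n₂ζ⁶ + n₃ζ⁹ where ζ = e^{iπ/4}.
candidate 1: n = (0, -1, 1, -1) → π⊥ ≈ (+0.0000, -2.4142); max(|x|,|y|,|x±y|/√2) = 2.4142 > 1 ⇒ ∉ W
candidate 2: n = (2, 2, -3, -1) → π⊥ ≈ (-0.1213, +3.7071); max(|x|,|y|,|x±y|/√2) = 3.7071 > 1 ⇒ ∉ W
candidate 3: n = (-1, 0, 1, 0) → π⊥ ≈ (-1.0000, -1.0000); max(|x|,|y|,|x±y|/√2) = 1.4142 > 1 ⇒ ∉ W
candidate 4: n = (-3, 0, -3, 1) → π⊥ ≈ (-2.2929, +3.7071); max(|x|,|y|,|x±y|/√2) = 4.2426 > 1 ⇒ ∉ W

none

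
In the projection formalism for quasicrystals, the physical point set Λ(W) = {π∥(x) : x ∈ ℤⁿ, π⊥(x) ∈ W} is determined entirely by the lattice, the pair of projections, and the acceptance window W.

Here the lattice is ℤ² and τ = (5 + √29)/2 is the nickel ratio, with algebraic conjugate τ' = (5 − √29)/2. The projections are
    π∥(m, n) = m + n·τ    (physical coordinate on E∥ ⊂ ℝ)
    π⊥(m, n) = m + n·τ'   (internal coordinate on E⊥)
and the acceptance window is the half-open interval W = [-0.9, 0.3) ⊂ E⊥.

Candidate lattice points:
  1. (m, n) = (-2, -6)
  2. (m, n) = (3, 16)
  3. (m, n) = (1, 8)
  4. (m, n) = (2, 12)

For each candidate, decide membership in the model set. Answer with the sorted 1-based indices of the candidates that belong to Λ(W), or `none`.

1, 2, 3, 4

τ' = (5−√29)/2 ≈ -0.1926.
[1] lift (-2,-6): star map gives -0.8445; window check -0.9 ≤ -0.8445 < 0.3 is true → IN Λ
[2] lift (3,16): star map gives -0.0813; window check -0.9 ≤ -0.0813 < 0.3 is true → IN Λ
[3] lift (1,8): star map gives -0.5407; window check -0.9 ≤ -0.5407 < 0.3 is true → IN Λ
[4] lift (2,12): star map gives -0.3110; window check -0.9 ≤ -0.3110 < 0.3 is true → IN Λ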